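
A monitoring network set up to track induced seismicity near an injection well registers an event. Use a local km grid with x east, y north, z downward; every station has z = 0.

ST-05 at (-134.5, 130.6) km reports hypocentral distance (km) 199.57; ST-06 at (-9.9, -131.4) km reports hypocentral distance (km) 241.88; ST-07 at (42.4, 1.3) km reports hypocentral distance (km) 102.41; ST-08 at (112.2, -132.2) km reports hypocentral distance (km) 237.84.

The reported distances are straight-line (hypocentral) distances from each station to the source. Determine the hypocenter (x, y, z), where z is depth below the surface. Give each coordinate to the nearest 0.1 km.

Each station gives a sphere (x−x_i)² + (y−y_i)² + z² = d_i² (stations at z=0).
Subtracting the ST-05 sphere from ST-06 and ST-07: z² cancels, leaving linear equations in x and y:
249.2 x − 524.0 y = -36460.39
353.8 x − 258.6 y = -4006.78
Solving: x ≈ 60.597, y ≈ 98.399 km (keep extra digits for the depth step; rounded: 60.6, 98.4).
Then from the ST-05 sphere: z² = 199.57² − (x + 134.5)² − (y − 130.6)² with x = 60.597, y = 98.399, so z ≈ 26.990 ≈ 27.0 km.
Check against ST-08 (with the unrounded solution): distance 237.84 ≈ 237.84 km. ✓

(60.6, 98.4, 27.0)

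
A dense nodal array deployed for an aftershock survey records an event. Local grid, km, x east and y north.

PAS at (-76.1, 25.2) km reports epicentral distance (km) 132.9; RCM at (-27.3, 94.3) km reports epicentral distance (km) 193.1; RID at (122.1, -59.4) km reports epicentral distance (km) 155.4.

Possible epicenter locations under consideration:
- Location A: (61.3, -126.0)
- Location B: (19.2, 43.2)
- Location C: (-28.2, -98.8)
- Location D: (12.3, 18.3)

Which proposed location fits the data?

For each candidate, compare |candidate − station| to the reported distance:
Location A: residuals PAS 71.4, RCM 44.3, RID 65.2 → max 71.4 km
Location B: residuals PAS 35.9, RCM 124.0, RID 10.1 → max 124.0 km
Location C: residuals PAS 0.0, RCM 0.0, RID 0.0 → max 0.0 km
Location D: residuals PAS 44.2, RCM 107.4, RID 20.9 → max 107.4 km
Only Location C has all residuals ≈ 0.

Location C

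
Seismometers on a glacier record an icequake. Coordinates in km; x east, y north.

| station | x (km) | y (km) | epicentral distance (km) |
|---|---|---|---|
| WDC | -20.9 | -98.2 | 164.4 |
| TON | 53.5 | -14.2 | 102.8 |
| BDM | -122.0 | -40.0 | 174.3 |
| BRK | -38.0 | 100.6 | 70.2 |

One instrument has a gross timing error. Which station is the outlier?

TON

Solve using three stations at a time. Using WDC, BDM, BRK (subtract circle equations pairwise → linear system) gives (x, y) ≈ (20.1, 61.0).
Distances from that point to each station vs reported:
  WDC: calculated 164.4 vs reported 164.4 → residual 0.0 km
  TON: calculated 82.3 vs reported 102.8 → residual 20.5 km
  BDM: calculated 174.3 vs reported 174.3 → residual 0.0 km
  BRK: calculated 70.2 vs reported 70.2 → residual 0.0 km
WDC, BDM, BRK are mutually consistent (residuals ≈ 0); TON is off by 20.5 km.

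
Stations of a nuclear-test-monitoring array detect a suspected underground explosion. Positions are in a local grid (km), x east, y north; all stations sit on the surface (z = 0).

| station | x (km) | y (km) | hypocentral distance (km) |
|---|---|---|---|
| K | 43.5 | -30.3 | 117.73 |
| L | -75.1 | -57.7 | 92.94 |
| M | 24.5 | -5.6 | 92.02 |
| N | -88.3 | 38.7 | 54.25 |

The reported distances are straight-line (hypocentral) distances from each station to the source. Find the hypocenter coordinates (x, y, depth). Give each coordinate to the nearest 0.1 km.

x ≈ -53.5 km, y ≈ 23.9 km, depth ≈ 38.9 km

Each station gives a sphere (x−x_i)² + (y−y_i)² + z² = d_i² (stations at z=0).
Subtracting the K sphere from L and M: z² cancels, leaving linear equations in x and y:
-237.2 x − 54.8 y = 11381.47
-38.0 x + 49.4 y = 3213.94
Solving: x ≈ -53.505, y ≈ 23.902 km (keep extra digits for the depth step; rounded: -53.5, 23.9).
Then from the K sphere: z² = 117.73² − (x − 43.5)² − (y + 30.3)² with x = -53.505, y = 23.902, so z ≈ 38.891 ≈ 38.9 km.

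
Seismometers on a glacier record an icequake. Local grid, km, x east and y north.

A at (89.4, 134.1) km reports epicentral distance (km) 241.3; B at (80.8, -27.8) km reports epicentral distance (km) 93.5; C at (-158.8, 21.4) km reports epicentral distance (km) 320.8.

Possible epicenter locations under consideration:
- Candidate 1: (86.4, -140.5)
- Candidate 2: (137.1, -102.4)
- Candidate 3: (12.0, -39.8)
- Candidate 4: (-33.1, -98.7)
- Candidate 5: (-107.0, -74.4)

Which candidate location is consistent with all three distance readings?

For each candidate, compare |candidate − station| to the reported distance:
Candidate 1: residuals A 33.3, B 19.3, C 27.0 → max 33.3 km
Candidate 2: residuals A 0.0, B 0.0, C 0.0 → max 0.0 km
Candidate 3: residuals A 51.0, B 23.7, C 139.4 → max 139.4 km
Candidate 4: residuals A 21.8, B 40.7, C 146.9 → max 146.9 km
Candidate 5: residuals A 45.1, B 100.0, C 211.9 → max 211.9 km
Only Candidate 2 has all residuals ≈ 0.

Candidate 2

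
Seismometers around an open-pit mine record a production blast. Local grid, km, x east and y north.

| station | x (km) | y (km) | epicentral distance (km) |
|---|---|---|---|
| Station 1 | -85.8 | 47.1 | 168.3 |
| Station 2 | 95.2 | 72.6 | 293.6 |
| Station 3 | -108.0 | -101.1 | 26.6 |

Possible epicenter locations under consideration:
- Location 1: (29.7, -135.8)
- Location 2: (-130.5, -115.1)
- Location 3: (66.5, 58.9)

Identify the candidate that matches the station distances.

For each candidate, compare |candidate − station| to the reported distance:
Location 1: residuals Station 1 48.0, Station 2 75.1, Station 3 115.4 → max 115.4 km
Location 2: residuals Station 1 0.1, Station 2 0.0, Station 3 0.1 → max 0.1 km
Location 3: residuals Station 1 15.5, Station 2 261.8, Station 3 210.1 → max 261.8 km
Only Location 2 has all residuals ≈ 0.

Location 2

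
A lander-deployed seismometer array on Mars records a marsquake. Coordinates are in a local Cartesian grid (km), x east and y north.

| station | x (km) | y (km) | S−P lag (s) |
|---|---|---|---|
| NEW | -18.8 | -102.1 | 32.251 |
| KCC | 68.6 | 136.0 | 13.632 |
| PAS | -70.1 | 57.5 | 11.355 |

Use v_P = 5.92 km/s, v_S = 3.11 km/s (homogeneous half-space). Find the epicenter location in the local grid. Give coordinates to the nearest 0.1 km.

(-16.6, 109.2)

Distance from S−P lag: d = Δt · v_P v_S / (v_P − v_S) = Δt · (5.92·3.11)/(5.92−3.11) ≈ 6.5520·Δt.
So d_NEW = 211.31, d_KCC = 89.32, d_PAS = 74.40 km.
Circle about each station: (x + 18.8)² + (y + 102.1)² = 211.31²; (x − 68.6)² + (y − 136.0)² = 89.32²; (x + 70.1)² + (y − 57.5)² = 74.40².
Subtracting the NEW equation from the KCC and PAS equations removes the quadratic terms:
174.8 x + 476.2 y = 49097.96
-102.6 x + 319.2 y = 36558.97
Solving the 2×2 system: x ≈ -16.6, y ≈ 109.2 km.
Check against NEW (with the unrounded x, y): √((x + 18.8)²+(y + 102.1)²) = 211.31 ≈ 211.31 km. ✓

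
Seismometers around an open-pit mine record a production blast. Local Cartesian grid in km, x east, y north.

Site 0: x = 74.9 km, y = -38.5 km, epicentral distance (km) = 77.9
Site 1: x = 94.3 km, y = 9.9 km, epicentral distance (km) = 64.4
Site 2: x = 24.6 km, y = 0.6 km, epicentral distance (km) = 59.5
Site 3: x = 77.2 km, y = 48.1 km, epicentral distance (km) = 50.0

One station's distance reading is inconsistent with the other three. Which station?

Solve using three stations at a time. Using Site 0, Site 1, Site 3 (subtract circle equations pairwise → linear system) gives (x, y) ≈ (32.2, 26.6).
Distances from that point to each station vs reported:
  Site 0: calculated 77.9 vs reported 77.9 → residual 0.0 km
  Site 1: calculated 64.3 vs reported 64.4 → residual 0.1 km
  Site 2: calculated 27.0 vs reported 59.5 → residual 32.5 km
  Site 3: calculated 49.9 vs reported 50.0 → residual 0.1 km
Site 0, Site 1, Site 3 are mutually consistent (residuals ≈ 0); Site 2 is off by 32.5 km.

Site 2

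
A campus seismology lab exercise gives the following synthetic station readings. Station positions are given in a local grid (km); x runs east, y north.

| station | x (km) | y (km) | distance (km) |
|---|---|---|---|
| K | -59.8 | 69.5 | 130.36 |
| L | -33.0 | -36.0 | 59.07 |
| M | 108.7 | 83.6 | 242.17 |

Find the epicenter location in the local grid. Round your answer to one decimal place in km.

-87.9 km east, -57.8 km north

Circle about each station: (x + 59.8)² + (y − 69.5)² = 130.36²; (x + 33.0)² + (y + 36.0)² = 59.07²; (x − 108.7)² + (y − 83.6)² = 242.17².
Subtracting the K equation from the L and M equations removes the quadratic terms:
53.6 x − 211.0 y = 7483.17
337.0 x + 28.2 y = -31254.22
Solving the 2×2 system: x ≈ -87.9, y ≈ -57.8 km.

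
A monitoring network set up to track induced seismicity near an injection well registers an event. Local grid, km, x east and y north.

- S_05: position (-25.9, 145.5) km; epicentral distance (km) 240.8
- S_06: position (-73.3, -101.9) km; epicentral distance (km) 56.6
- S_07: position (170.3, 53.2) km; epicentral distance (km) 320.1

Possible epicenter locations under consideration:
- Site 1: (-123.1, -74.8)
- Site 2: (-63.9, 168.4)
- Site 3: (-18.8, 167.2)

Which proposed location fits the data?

For each candidate, compare |candidate − station| to the reported distance:
Site 1: residuals S_05 0.0, S_06 0.1, S_07 0.0 → max 0.1 km
Site 2: residuals S_05 196.4, S_06 213.9, S_07 59.1 → max 213.9 km
Site 3: residuals S_05 218.0, S_06 218.0, S_07 99.3 → max 218.0 km
Only Site 1 has all residuals ≈ 0.

Site 1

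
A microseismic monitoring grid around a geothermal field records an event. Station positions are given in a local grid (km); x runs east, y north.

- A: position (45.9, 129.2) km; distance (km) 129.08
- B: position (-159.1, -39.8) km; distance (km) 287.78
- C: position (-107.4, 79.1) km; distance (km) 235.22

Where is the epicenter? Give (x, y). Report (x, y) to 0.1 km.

Circle about each station: (x − 45.9)² + (y − 129.2)² = 129.08²; (x + 159.1)² + (y + 39.8)² = 287.78²; (x + 107.4)² + (y − 79.1)² = 235.22².
Subtracting the A equation from the B and C equations removes the quadratic terms:
-410.0 x − 338.0 y = -58058.28
-306.6 x − 100.2 y = -39674.68
Solving the 2×2 system: x ≈ 121.4, y ≈ 24.5 km.

121.4 km east, 24.5 km north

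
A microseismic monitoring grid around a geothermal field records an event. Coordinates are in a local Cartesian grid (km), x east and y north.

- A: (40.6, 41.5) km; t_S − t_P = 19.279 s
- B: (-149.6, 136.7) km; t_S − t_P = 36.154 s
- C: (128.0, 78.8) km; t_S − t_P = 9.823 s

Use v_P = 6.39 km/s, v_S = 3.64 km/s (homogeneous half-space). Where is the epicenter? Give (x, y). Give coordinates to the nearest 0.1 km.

Distance from S−P lag: d = Δt · v_P v_S / (v_P − v_S) = Δt · (6.39·3.64)/(6.39−3.64) ≈ 8.4580·Δt.
So d_A = 163.06, d_B = 305.79, d_C = 83.08 km.
Circle about each station: (x − 40.6)² + (y − 41.5)² = 163.06²; (x + 149.6)² + (y − 136.7)² = 305.79²; (x − 128.0)² + (y − 78.8)² = 83.08².
Subtracting the A equation from the B and C equations removes the quadratic terms:
-380.4 x + 190.4 y = -29222.52
174.8 x + 74.6 y = 38909.11
Solving the 2×2 system: x ≈ 155.5, y ≈ 157.2 km.

x ≈ 155.5 km, y ≈ 157.2 km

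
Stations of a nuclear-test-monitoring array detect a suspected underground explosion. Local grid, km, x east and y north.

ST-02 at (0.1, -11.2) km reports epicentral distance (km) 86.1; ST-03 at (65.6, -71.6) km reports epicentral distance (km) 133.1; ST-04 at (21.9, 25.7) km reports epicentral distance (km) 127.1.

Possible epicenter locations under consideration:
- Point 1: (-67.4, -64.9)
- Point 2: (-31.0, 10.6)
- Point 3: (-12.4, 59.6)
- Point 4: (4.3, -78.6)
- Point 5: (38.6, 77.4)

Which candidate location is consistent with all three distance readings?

For each candidate, compare |candidate − station| to the reported distance:
Point 1: residuals ST-02 0.2, ST-03 0.1, ST-04 0.1 → max 0.2 km
Point 2: residuals ST-02 48.1, ST-03 6.3, ST-04 72.1 → max 72.1 km
Point 3: residuals ST-02 14.2, ST-03 19.5, ST-04 78.9 → max 78.9 km
Point 4: residuals ST-02 18.6, ST-03 71.4, ST-04 21.3 → max 71.4 km
Point 5: residuals ST-02 10.5, ST-03 18.3, ST-04 72.8 → max 72.8 km
Only Point 1 has all residuals ≈ 0.

Point 1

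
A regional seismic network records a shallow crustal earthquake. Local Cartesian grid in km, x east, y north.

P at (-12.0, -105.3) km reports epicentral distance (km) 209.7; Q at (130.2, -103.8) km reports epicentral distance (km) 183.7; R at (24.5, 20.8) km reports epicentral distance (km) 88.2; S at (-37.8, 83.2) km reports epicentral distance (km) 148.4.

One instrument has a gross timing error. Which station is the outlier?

S

Solve using three stations at a time. Using P, Q, R (subtract circle equations pairwise → linear system) gives (x, y) ≈ (93.2, 76.1).
Distances from that point to each station vs reported:
  P: calculated 209.7 vs reported 209.7 → residual 0.0 km
  Q: calculated 183.7 vs reported 183.7 → residual 0.0 km
  R: calculated 88.2 vs reported 88.2 → residual 0.0 km
  S: calculated 131.2 vs reported 148.4 → residual 17.2 km
P, Q, R are mutually consistent (residuals ≈ 0); S is off by 17.2 km.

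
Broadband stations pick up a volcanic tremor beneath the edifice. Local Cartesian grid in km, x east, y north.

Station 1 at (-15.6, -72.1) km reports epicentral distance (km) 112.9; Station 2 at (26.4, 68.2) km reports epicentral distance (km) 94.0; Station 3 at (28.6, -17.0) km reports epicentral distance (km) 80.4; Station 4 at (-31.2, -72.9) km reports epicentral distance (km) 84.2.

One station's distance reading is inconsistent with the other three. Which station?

Solve using three stations at a time. Using Station 2, Station 3, Station 4 (subtract circle equations pairwise → linear system) gives (x, y) ≈ (-47.2, 9.8).
Distances from that point to each station vs reported:
  Station 1: calculated 87.7 vs reported 112.9 → residual 25.2 km
  Station 2: calculated 94.0 vs reported 94.0 → residual 0.0 km
  Station 3: calculated 80.4 vs reported 80.4 → residual 0.0 km
  Station 4: calculated 84.2 vs reported 84.2 → residual 0.0 km
Station 2, Station 3, Station 4 are mutually consistent (residuals ≈ 0); Station 1 is off by 25.2 km.

Station 1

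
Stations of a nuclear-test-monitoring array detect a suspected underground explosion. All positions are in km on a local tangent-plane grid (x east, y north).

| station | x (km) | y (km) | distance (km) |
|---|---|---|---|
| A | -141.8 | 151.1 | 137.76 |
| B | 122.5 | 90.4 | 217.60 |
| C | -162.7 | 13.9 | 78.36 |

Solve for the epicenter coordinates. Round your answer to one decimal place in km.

(-85.2, 25.5)

Circle about each station: (x + 141.8)² + (y − 151.1)² = 137.76²; (x − 122.5)² + (y − 90.4)² = 217.60²; (x + 162.7)² + (y − 13.9)² = 78.36².
Subtracting pairs of circle equations eliminates x²+y² and gives linear equations (the radical axes):
528.6 x − 121.4 y = -48131.98
-41.8 x − 274.4 y = -3436.42
Solving the 2×2 system: x ≈ -85.2, y ≈ 25.5 km.
Check against A (with the unrounded x, y): √((x + 141.8)²+(y − 151.1)²) = 137.76 ≈ 137.76 km. ✓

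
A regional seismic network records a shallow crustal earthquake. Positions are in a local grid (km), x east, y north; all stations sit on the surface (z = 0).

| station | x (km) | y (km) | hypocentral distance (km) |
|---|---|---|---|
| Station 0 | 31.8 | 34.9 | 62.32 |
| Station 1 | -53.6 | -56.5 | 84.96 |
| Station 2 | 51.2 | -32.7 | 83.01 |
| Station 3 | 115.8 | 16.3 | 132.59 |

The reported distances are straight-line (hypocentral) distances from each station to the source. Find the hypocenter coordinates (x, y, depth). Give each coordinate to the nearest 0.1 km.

Each station gives a sphere (x−x_i)² + (y−y_i)² + z² = d_i² (stations at z=0).
Subtracting the Station 0 sphere from Station 1 and Station 2: z² cancels, leaving linear equations in x and y:
-170.8 x − 182.8 y = 501.54
38.8 x − 135.2 y = -1545.40
Solving: x ≈ -11.605, y ≈ 8.100 km (keep extra digits for the depth step; rounded: -11.6, 8.1).
Then from the Station 0 sphere: z² = 62.32² − (x − 31.8)² − (y − 34.9)² with x = -11.605, y = 8.100, so z ≈ 35.799 ≈ 35.8 km.
Check against Station 3 (with the unrounded solution): distance 132.59 ≈ 132.59 km. ✓

(-11.6, 8.1, 35.8)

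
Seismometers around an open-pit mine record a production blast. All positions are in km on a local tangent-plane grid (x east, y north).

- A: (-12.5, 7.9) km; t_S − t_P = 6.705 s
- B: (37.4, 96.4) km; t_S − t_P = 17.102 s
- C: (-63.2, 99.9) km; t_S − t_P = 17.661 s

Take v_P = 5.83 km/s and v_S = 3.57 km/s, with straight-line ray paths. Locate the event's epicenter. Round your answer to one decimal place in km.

x ≈ -10.0 km, y ≈ -53.8 km

Distance from S−P lag: d = Δt · v_P v_S / (v_P − v_S) = Δt · (5.83·3.57)/(5.83−3.57) ≈ 9.2093·Δt.
So d_A = 61.75, d_B = 157.50, d_C = 162.65 km.
Circle about each station: (x + 12.5)² + (y − 7.9)² = 61.75²; (x − 37.4)² + (y − 96.4)² = 157.50²; (x + 63.2)² + (y − 99.9)² = 162.65².
Subtracting pairs of circle equations eliminates x²+y² and gives linear equations (the radical axes):
99.8 x + 177.0 y = -10520.13
-101.4 x + 184.0 y = -8886.37
Solving the 2×2 system: x ≈ -10.0, y ≈ -53.8 km.
Check against A (with the unrounded x, y): √((x + 12.5)²+(y − 7.9)²) = 61.75 ≈ 61.75 km. ✓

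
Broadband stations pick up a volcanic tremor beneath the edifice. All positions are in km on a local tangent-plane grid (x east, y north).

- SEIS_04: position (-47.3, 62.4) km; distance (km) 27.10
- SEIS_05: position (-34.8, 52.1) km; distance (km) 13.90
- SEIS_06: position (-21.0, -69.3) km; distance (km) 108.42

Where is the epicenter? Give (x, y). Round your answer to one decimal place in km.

Circle about each station: (x + 47.3)² + (y − 62.4)² = 27.10²; (x + 34.8)² + (y − 52.1)² = 13.90²; (x + 21.0)² + (y + 69.3)² = 108.42².
Subtracting the SEIS_04 equation from the SEIS_05 and SEIS_06 equations removes the quadratic terms:
25.0 x − 20.6 y = -1664.40
52.6 x − 263.4 y = -11908.05
Solving the 2×2 system: x ≈ -35.1, y ≈ 38.2 km.
Check against SEIS_04 (with the unrounded x, y): √((x + 47.3)²+(y − 62.4)²) = 27.10 ≈ 27.10 km. ✓

(-35.1, 38.2)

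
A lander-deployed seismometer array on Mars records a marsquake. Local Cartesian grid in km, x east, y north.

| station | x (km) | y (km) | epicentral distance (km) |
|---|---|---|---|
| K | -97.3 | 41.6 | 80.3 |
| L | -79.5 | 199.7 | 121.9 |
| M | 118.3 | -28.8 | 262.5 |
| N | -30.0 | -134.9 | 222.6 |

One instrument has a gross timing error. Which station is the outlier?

M

Solve using three stations at a time. Using K, L, N (subtract circle equations pairwise → linear system) gives (x, y) ≈ (-31.6, 87.7).
Distances from that point to each station vs reported:
  K: calculated 80.2 vs reported 80.3 → residual 0.1 km
  L: calculated 121.8 vs reported 121.9 → residual 0.1 km
  M: calculated 189.9 vs reported 262.5 → residual 72.6 km
  N: calculated 222.6 vs reported 222.6 → residual 0.0 km
K, L, N are mutually consistent (residuals ≈ 0); M is off by 72.6 km.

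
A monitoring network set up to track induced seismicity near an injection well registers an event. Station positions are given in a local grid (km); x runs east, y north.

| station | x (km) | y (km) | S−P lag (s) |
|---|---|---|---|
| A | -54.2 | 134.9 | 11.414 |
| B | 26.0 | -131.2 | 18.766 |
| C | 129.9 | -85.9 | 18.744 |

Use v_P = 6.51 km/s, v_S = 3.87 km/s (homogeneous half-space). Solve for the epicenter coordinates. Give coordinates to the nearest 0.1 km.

10.4 km east, 47.2 km north

Distance from S−P lag: d = Δt · v_P v_S / (v_P − v_S) = Δt · (6.51·3.87)/(6.51−3.87) ≈ 9.5431·Δt.
So d_A = 108.92, d_B = 179.09, d_C = 178.88 km.
Circle about each station: (x + 54.2)² + (y − 134.9)² = 108.92²; (x − 26.0)² + (y + 131.2)² = 179.09²; (x − 129.9)² + (y + 85.9)² = 178.88².
Subtracting the A equation from the B and C equations removes the quadratic terms:
160.4 x − 532.2 y = -23455.87
368.2 x − 441.6 y = -17017.32
Solving the 2×2 system: x ≈ 10.4, y ≈ 47.2 km.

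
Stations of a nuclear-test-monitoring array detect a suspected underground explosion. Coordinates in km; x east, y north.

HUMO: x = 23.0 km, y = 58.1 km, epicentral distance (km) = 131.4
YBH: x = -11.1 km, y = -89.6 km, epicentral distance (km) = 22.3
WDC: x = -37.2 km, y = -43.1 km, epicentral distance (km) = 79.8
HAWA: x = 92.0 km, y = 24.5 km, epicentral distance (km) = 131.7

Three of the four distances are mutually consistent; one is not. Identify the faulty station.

Solve using three stations at a time. Using HUMO, YBH, HAWA (subtract circle equations pairwise → linear system) gives (x, y) ≈ (2.0, -71.6).
Distances from that point to each station vs reported:
  HUMO: calculated 131.4 vs reported 131.4 → residual 0.0 km
  YBH: calculated 22.2 vs reported 22.3 → residual 0.1 km
  WDC: calculated 48.4 vs reported 79.8 → residual 31.4 km
  HAWA: calculated 131.7 vs reported 131.7 → residual 0.0 km
HUMO, YBH, HAWA are mutually consistent (residuals ≈ 0); WDC is off by 31.4 km.

WDC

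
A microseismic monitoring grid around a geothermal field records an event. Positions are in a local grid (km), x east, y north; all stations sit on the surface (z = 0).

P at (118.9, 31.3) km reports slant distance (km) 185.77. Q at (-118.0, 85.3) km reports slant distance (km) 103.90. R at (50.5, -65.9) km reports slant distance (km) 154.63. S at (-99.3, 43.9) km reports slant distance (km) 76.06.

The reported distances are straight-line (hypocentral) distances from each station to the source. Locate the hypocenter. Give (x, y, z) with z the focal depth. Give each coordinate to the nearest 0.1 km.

Each station gives a sphere (x−x_i)² + (y−y_i)² + z² = d_i² (stations at z=0).
Subtracting the P sphere from Q and R: z² cancels, leaving linear equations in x and y:
-473.8 x + 108.0 y = 29798.47
-136.8 x − 194.4 y = 2376.22
Solving: x ≈ -56.600, y ≈ 27.606 km (keep extra digits for the depth step; rounded: -56.6, 27.6).
Then from the P sphere: z² = 185.77² − (x − 118.9)² − (y − 31.3)² with x = -56.600, y = 27.606, so z ≈ 60.800 ≈ 60.8 km.

(-56.6, 27.6, 60.8)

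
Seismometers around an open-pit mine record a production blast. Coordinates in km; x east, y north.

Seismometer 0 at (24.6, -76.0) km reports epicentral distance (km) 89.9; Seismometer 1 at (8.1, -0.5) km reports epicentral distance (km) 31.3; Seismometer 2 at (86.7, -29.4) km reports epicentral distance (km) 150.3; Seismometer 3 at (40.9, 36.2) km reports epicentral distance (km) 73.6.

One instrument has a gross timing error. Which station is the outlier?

Solve using three stations at a time. Using Seismometer 0, Seismometer 1, Seismometer 3 (subtract circle equations pairwise → linear system) gives (x, y) ≈ (-23.3, 0.1).
Distances from that point to each station vs reported:
  Seismometer 0: calculated 89.9 vs reported 89.9 → residual 0.0 km
  Seismometer 1: calculated 31.4 vs reported 31.3 → residual 0.1 km
  Seismometer 2: calculated 113.9 vs reported 150.3 → residual 36.4 km
  Seismometer 3: calculated 73.6 vs reported 73.6 → residual 0.0 km
Seismometer 0, Seismometer 1, Seismometer 3 are mutually consistent (residuals ≈ 0); Seismometer 2 is off by 36.4 km.

Seismometer 2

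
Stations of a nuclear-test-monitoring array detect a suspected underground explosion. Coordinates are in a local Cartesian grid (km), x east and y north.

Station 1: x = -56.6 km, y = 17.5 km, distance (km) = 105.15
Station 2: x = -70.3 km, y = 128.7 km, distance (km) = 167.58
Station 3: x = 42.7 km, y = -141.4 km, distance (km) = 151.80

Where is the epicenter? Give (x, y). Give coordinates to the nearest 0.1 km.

(48.3, 10.3)

Circle about each station: (x + 56.6)² + (y − 17.5)² = 105.15²; (x + 70.3)² + (y − 128.7)² = 167.58²; (x − 42.7)² + (y + 141.4)² = 151.80².
Subtracting the Station 1 equation from the Station 2 and Station 3 equations removes the quadratic terms:
-27.4 x + 222.4 y = 969.44
198.6 x − 317.8 y = 6320.72
Solving the 2×2 system: x ≈ 48.3, y ≈ 10.3 km.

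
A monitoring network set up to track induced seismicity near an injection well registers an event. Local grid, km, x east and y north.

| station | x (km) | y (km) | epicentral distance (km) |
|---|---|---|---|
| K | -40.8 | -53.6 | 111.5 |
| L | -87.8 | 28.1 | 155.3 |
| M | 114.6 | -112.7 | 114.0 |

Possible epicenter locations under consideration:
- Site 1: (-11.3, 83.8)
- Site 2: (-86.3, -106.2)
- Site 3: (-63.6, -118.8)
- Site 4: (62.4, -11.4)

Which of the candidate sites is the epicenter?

Site 4

For each candidate, compare |candidate − station| to the reported distance:
Site 1: residuals K 29.0, L 60.7, M 119.4 → max 119.4 km
Site 2: residuals K 42.0, L 21.0, M 87.0 → max 87.0 km
Site 3: residuals K 42.4, L 6.4, M 64.3 → max 64.3 km
Site 4: residuals K 0.0, L 0.0, M 0.0 → max 0.0 km
Only Site 4 has all residuals ≈ 0.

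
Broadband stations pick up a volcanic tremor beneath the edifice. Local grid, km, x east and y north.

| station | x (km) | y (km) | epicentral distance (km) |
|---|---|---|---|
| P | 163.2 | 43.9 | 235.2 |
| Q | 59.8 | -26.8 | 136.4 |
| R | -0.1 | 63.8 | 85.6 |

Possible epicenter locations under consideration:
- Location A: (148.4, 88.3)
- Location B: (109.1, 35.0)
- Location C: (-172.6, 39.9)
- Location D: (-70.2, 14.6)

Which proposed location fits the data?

For each candidate, compare |candidate − station| to the reported distance:
Location A: residuals P 188.4, Q 8.9, R 64.9 → max 188.4 km
Location B: residuals P 180.4, Q 57.3, R 27.3 → max 180.4 km
Location C: residuals P 100.6, Q 105.4, R 88.5 → max 105.4 km
Location D: residuals P 0.0, Q 0.0, R 0.0 → max 0.0 km
Only Location D has all residuals ≈ 0.

Location D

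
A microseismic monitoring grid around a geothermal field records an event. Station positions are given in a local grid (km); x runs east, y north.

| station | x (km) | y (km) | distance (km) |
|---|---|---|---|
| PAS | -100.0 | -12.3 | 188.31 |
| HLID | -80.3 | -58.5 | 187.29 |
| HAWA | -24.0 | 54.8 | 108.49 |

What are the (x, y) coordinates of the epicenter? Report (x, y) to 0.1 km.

82.5 km east, 34.1 km north

Circle about each station: (x + 100.0)² + (y + 12.3)² = 188.31²; (x + 80.3)² + (y + 58.5)² = 187.29²; (x + 24.0)² + (y − 54.8)² = 108.49².
Subtracting the PAS equation from the HLID and HAWA equations removes the quadratic terms:
39.4 x − 92.4 y = 102.16
152.0 x + 134.2 y = 17118.33
Solving the 2×2 system: x ≈ 82.5, y ≈ 34.1 km.
Check against PAS (with the unrounded x, y): √((x + 100.0)²+(y + 12.3)²) = 188.33 ≈ 188.31 km. ✓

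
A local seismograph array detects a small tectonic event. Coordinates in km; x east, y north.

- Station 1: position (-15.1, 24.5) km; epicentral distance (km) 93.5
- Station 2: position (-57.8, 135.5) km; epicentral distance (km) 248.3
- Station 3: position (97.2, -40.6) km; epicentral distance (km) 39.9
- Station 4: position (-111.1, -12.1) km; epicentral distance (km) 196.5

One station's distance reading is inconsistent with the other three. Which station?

Station 1

Solve using three stations at a time. Using Station 2, Station 3, Station 4 (subtract circle equations pairwise → linear system) gives (x, y) ≈ (75.4, -74.1).
Distances from that point to each station vs reported:
  Station 1: calculated 133.8 vs reported 93.5 → residual 40.3 km
  Station 2: calculated 248.3 vs reported 248.3 → residual 0.0 km
  Station 3: calculated 40.0 vs reported 39.9 → residual 0.1 km
  Station 4: calculated 196.5 vs reported 196.5 → residual 0.0 km
Station 2, Station 3, Station 4 are mutually consistent (residuals ≈ 0); Station 1 is off by 40.3 km.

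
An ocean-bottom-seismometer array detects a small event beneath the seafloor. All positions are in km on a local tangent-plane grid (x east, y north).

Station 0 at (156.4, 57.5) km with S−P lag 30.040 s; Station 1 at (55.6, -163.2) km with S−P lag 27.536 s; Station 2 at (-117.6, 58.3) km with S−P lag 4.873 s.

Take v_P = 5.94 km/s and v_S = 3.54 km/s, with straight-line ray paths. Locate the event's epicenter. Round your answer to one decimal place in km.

x ≈ -103.8 km, y ≈ 17.9 km

Distance from S−P lag: d = Δt · v_P v_S / (v_P − v_S) = Δt · (5.94·3.54)/(5.94−3.54) ≈ 8.7615·Δt.
So d_Station 0 = 263.20, d_Station 1 = 241.26, d_Station 2 = 42.69 km.
Circle about each station: (x − 156.4)² + (y − 57.5)² = 263.20²; (x − 55.6)² + (y + 163.2)² = 241.26²; (x + 117.6)² + (y − 58.3)² = 42.69².
Subtracting pairs of circle equations eliminates x²+y² and gives linear equations (the radical axes):
-201.6 x − 441.4 y = 13026.24
-548.0 x + 1.6 y = 56913.24
Solving the 2×2 system: x ≈ -103.8, y ≈ 17.9 km.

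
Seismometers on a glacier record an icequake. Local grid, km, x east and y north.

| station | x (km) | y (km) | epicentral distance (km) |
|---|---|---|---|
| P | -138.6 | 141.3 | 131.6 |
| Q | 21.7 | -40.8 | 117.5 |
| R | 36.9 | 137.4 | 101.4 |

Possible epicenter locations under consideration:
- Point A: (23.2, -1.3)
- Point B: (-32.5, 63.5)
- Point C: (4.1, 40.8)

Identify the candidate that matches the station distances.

For each candidate, compare |candidate − station| to the reported distance:
Point A: residuals P 84.1, Q 78.0, R 38.0 → max 84.1 km
Point B: residuals P 0.0, Q 0.0, R 0.0 → max 0.0 km
Point C: residuals P 42.9, Q 34.0, R 0.6 → max 42.9 km
Only Point B has all residuals ≈ 0.

Point B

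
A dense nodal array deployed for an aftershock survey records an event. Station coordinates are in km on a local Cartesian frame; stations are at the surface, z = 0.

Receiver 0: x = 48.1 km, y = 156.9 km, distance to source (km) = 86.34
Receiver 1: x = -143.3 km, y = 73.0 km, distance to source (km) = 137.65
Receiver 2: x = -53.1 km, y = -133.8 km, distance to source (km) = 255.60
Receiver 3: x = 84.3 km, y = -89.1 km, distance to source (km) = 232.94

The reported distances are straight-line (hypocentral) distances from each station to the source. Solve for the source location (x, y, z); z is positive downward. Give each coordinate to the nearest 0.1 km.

x ≈ -18.3 km, y ≈ 116.6 km, depth ≈ 37.7 km

Each station gives a sphere (x−x_i)² + (y−y_i)² + z² = d_i² (stations at z=0).
Subtracting the Receiver 0 sphere from Receiver 1 and Receiver 2: z² cancels, leaving linear equations in x and y:
-382.8 x − 167.8 y = -12560.26
-202.4 x − 581.4 y = -64085.93
Solving: x ≈ -18.299, y ≈ 116.597 km (keep extra digits for the depth step; rounded: -18.3, 116.6).
Then from the Receiver 0 sphere: z² = 86.34² − (x − 48.1)² − (y − 156.9)² with x = -18.299, y = 116.597, so z ≈ 37.702 ≈ 37.7 km.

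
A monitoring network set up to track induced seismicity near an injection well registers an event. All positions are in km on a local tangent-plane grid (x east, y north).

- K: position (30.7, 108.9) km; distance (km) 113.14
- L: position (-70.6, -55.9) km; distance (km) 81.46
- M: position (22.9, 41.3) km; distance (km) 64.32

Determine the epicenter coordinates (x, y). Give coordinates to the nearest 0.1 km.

x ≈ -37.2 km, y ≈ 18.4 km

Circle about each station: (x − 30.7)² + (y − 108.9)² = 113.14²; (x + 70.6)² + (y + 55.9)² = 81.46²; (x − 22.9)² + (y − 41.3)² = 64.32².
Subtracting the K equation from the L and M equations removes the quadratic terms:
-202.6 x − 329.6 y = 1472.40
-15.6 x − 135.2 y = -1908.00
Solving the 2×2 system: x ≈ -37.2, y ≈ 18.4 km.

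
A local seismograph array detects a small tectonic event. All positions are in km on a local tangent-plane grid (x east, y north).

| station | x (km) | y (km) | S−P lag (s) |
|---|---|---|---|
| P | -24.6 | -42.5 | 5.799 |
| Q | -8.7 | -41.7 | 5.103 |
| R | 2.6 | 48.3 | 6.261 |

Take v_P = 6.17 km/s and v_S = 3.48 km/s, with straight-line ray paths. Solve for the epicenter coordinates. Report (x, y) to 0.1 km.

Distance from S−P lag: d = Δt · v_P v_S / (v_P − v_S) = Δt · (6.17·3.48)/(6.17−3.48) ≈ 7.9820·Δt.
So d_P = 46.29, d_Q = 40.73, d_R = 49.98 km.
Circle about each station: (x + 24.6)² + (y + 42.5)² = 46.29²; (x + 8.7)² + (y + 41.7)² = 40.73²; (x − 2.6)² + (y − 48.3)² = 49.98².
Subtracting the P equation from the Q and R equations removes the quadratic terms:
31.8 x + 1.6 y = -113.00
54.4 x + 181.6 y = -427.00
Solving the 2×2 system: x ≈ -3.5, y ≈ -1.3 km.

(-3.5, -1.3)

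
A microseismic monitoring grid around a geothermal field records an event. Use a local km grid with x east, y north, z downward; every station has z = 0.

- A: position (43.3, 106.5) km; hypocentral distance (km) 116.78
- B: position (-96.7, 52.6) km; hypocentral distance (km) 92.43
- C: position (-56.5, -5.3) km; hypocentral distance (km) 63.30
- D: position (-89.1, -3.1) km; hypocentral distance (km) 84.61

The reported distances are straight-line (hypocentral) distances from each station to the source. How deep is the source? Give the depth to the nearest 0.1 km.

Each station gives a sphere (x−x_i)² + (y−y_i)² + z² = d_i² (stations at z=0).
Subtracting the A sphere from B and C: z² cancels, leaving linear equations in x and y:
-280.0 x − 107.8 y = 3994.77
-199.6 x − 223.6 y = -366.12
Solving: x ≈ -22.698, y ≈ 21.899 km (keep extra digits for the depth step; rounded: -22.7, 21.9).
Then from the A sphere: z² = 116.78² − (x − 43.3)² − (y − 106.5)² with x = -22.698, y = 21.899, so z ≈ 46.092 ≈ 46.1 km.

46.1 km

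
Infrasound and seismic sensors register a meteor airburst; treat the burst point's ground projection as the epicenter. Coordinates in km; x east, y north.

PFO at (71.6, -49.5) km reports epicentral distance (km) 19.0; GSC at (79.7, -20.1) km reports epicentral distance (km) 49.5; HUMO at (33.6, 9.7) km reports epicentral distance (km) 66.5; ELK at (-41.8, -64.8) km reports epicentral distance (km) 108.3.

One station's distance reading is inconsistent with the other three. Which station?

HUMO

Solve using three stations at a time. Using PFO, GSC, ELK (subtract circle equations pairwise → linear system) gives (x, y) ≈ (66.5, -67.8).
Distances from that point to each station vs reported:
  PFO: calculated 19.0 vs reported 19.0 → residual 0.0 km
  GSC: calculated 49.5 vs reported 49.5 → residual 0.0 km
  HUMO: calculated 84.2 vs reported 66.5 → residual 17.7 km
  ELK: calculated 108.3 vs reported 108.3 → residual 0.0 km
PFO, GSC, ELK are mutually consistent (residuals ≈ 0); HUMO is off by 17.7 km.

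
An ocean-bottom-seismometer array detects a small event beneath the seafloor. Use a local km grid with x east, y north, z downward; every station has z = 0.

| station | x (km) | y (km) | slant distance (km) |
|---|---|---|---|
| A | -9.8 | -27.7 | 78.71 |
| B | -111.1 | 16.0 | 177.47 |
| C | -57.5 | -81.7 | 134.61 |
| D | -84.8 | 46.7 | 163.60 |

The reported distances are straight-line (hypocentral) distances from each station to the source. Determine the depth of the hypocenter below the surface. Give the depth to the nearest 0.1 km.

depth ≈ 42.1 km

Each station gives a sphere (x−x_i)² + (y−y_i)² + z² = d_i² (stations at z=0).
Subtracting the A sphere from B and C: z² cancels, leaving linear equations in x and y:
-202.6 x + 87.4 y = -13564.46
-95.4 x − 108.0 y = -2806.78
Solving: x ≈ 56.596, y ≈ -24.005 km (keep extra digits for the depth step; rounded: 56.6, -24.0).
Then from the A sphere: z² = 78.71² − (x + 9.8)² − (y + 27.7)² with x = 56.596, y = -24.005, so z ≈ 42.109 ≈ 42.1 km.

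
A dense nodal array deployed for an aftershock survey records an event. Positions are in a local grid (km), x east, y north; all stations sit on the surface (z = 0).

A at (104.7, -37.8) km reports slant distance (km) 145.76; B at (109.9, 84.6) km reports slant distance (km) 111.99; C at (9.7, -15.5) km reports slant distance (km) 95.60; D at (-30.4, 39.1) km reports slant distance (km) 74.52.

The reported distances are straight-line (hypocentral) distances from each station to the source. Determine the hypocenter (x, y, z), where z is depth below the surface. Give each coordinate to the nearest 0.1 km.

x ≈ 14.5 km, y ≈ 62.9 km, depth ≈ 54.5 km

Each station gives a sphere (x−x_i)² + (y−y_i)² + z² = d_i² (stations at z=0).
Subtracting the A sphere from B and C: z² cancels, leaving linear equations in x and y:
10.4 x + 244.8 y = 15548.46
-190.0 x + 44.6 y = 50.03
Solving: x ≈ 14.501, y ≈ 62.899 km (keep extra digits for the depth step; rounded: 14.5, 62.9).
Then from the A sphere: z² = 145.76² − (x − 104.7)² − (y + 37.8)² with x = 14.501, y = 62.899, so z ≈ 54.496 ≈ 54.5 km.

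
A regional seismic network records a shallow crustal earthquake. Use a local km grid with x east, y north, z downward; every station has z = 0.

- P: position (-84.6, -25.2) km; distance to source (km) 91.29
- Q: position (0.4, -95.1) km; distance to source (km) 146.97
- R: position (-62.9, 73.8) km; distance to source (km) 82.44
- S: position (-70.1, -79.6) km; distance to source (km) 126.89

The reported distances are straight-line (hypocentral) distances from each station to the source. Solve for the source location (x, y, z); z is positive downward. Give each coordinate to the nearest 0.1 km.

x ≈ -48.8 km, y ≈ 26.6 km, depth ≈ 66.1 km

Each station gives a sphere (x−x_i)² + (y−y_i)² + z² = d_i² (stations at z=0).
Subtracting the P sphere from Q and R: z² cancels, leaving linear equations in x and y:
170.0 x − 139.8 y = -12014.35
43.4 x + 198.0 y = 3148.16
Solving: x ≈ -48.801, y ≈ 26.597 km (keep extra digits for the depth step; rounded: -48.8, 26.6).
Then from the P sphere: z² = 91.29² − (x + 84.6)² − (y + 25.2)² with x = -48.801, y = 26.597, so z ≈ 66.101 ≈ 66.1 km.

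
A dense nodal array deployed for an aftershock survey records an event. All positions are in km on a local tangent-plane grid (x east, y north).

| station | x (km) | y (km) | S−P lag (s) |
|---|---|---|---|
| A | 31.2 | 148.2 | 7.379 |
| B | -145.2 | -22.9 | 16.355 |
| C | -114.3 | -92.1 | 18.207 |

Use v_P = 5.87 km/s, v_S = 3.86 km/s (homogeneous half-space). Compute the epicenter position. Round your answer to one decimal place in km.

x ≈ 16.1 km, y ≈ 66.4 km

Distance from S−P lag: d = Δt · v_P v_S / (v_P − v_S) = Δt · (5.87·3.86)/(5.87−3.86) ≈ 11.2727·Δt.
So d_A = 83.18, d_B = 184.37, d_C = 205.24 km.
Circle about each station: (x − 31.2)² + (y − 148.2)² = 83.18²; (x + 145.2)² + (y + 22.9)² = 184.37²; (x + 114.3)² + (y + 92.1)² = 205.24².
Subtracting the A equation from the B and C equations removes the quadratic terms:
-352.8 x − 342.2 y = -28402.61
-291.0 x − 480.6 y = -36594.33
Solving the 2×2 system: x ≈ 16.1, y ≈ 66.4 km.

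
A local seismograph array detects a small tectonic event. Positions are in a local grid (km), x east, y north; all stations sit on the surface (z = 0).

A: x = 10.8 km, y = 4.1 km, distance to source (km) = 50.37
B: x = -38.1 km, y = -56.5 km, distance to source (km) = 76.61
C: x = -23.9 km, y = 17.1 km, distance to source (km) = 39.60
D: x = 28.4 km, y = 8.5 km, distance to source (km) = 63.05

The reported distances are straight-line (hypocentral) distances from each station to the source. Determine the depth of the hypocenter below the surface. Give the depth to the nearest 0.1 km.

depth ≈ 38.4 km

Each station gives a sphere (x−x_i)² + (y−y_i)² + z² = d_i² (stations at z=0).
Subtracting the A sphere from B and C: z² cancels, leaving linear equations in x and y:
-97.8 x − 121.2 y = 1178.45
-69.4 x + 26.0 y = 1699.15
Solving: x ≈ -21.597, y ≈ 7.704 km (keep extra digits for the depth step; rounded: -21.6, 7.7).
Then from the A sphere: z² = 50.37² − (x − 10.8)² − (y − 4.1)² with x = -21.597, y = 7.704, so z ≈ 38.400 ≈ 38.4 km.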